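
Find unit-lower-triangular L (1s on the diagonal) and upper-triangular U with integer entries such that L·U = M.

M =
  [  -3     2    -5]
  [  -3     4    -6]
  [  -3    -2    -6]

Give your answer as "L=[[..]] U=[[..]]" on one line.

  row1 -= 1·row0 → [0,2,-1]
  row2 -= 1·row0 → [0,-4,-1]
  row2 -= -2·row1 → [0,0,-3]

L=[[1,0,0],[1,1,0],[1,-2,1]] U=[[-3,2,-5],[0,2,-1],[0,0,-3]]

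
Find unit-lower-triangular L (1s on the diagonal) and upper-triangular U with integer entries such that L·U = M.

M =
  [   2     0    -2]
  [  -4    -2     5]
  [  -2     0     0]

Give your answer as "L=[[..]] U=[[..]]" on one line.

L=[[1,0,0],[-2,1,0],[-1,0,1]] U=[[2,0,-2],[0,-2,1],[0,0,-2]]

  r1 -= -2·r0 → [0,-2,1]
  r2 -= -1·r0 → [0,0,-2]
  r2 -= 0·r1 → [0,0,-2]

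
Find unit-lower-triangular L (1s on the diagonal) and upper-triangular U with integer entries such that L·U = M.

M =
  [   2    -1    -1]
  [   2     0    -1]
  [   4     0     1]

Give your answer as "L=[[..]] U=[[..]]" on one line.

  r1 -= 1·r0 → [0,1,0]
  r2 -= 2·r0 → [0,2,3]
  r2 -= 2·r1 → [0,0,3]

L=[[1,0,0],[1,1,0],[2,2,1]] U=[[2,-1,-1],[0,1,0],[0,0,3]]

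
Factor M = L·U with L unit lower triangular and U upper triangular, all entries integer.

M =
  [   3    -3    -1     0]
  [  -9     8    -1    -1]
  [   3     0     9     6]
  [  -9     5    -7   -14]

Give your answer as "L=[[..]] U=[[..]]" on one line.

L=[[1,0,0,0],[-3,1,0,0],[1,-3,1,0],[-3,4,-3,1]] U=[[3,-3,-1,0],[0,-1,-4,-1],[0,0,-2,3],[0,0,0,-1]]

  R1 -= -3·R0 → [0,-1,-4,-1]
  R2 -= 1·R0 → [0,3,10,6]
  R3 -= -3·R0 → [0,-4,-10,-14]
  R2 -= -3·R1 → [0,0,-2,3]
  R3 -= 4·R1 → [0,0,6,-10]
  R3 -= -3·R2 → [0,0,0,-1]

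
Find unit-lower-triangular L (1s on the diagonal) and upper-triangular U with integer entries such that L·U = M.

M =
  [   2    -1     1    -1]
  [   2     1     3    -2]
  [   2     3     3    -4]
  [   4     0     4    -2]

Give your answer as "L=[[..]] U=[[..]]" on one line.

L=[[1,0,0,0],[1,1,0,0],[1,2,1,0],[2,1,0,1]] U=[[2,-1,1,-1],[0,2,2,-1],[0,0,-2,-1],[0,0,0,1]]

  R1 -= 1·R0 → [0,2,2,-1]
  R2 -= 1·R0 → [0,4,2,-3]
  R3 -= 2·R0 → [0,2,2,0]
  R2 -= 2·R1 → [0,0,-2,-1]
  R3 -= 1·R1 → [0,0,0,1]
  R3 -= 0·R2 → [0,0,0,1]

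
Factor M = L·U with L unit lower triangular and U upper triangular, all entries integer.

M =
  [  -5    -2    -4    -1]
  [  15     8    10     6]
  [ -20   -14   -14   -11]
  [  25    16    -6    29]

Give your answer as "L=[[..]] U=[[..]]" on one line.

L=[[1,0,0,0],[-3,1,0,0],[4,-3,1,0],[-5,3,5,1]] U=[[-5,-2,-4,-1],[0,2,-2,3],[0,0,-4,2],[0,0,0,5]]

  r1 -= -3·r0 → [0,2,-2,3]
  r2 -= 4·r0 → [0,-6,2,-7]
  r3 -= -5·r0 → [0,6,-26,24]
  r2 -= -3·r1 → [0,0,-4,2]
  r3 -= 3·r1 → [0,0,-20,15]
  r3 -= 5·r2 → [0,0,0,5]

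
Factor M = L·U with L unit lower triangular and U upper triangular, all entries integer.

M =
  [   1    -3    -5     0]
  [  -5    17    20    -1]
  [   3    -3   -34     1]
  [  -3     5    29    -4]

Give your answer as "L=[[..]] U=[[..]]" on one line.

  R1 -= -5·R0 → [0,2,-5,-1]
  R2 -= 3·R0 → [0,6,-19,1]
  R3 -= -3·R0 → [0,-4,14,-4]
  R2 -= 3·R1 → [0,0,-4,4]
  R3 -= -2·R1 → [0,0,4,-6]
  R3 -= -1·R2 → [0,0,0,-2]

L=[[1,0,0,0],[-5,1,0,0],[3,3,1,0],[-3,-2,-1,1]] U=[[1,-3,-5,0],[0,2,-5,-1],[0,0,-4,4],[0,0,0,-2]]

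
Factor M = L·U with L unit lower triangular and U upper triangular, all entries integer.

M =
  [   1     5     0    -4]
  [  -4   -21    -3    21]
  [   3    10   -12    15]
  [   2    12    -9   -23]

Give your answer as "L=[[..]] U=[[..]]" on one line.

  r1 -= -4·r0 → [0,-1,-3,5]
  r2 -= 3·r0 → [0,-5,-12,27]
  r3 -= 2·r0 → [0,2,-9,-15]
  r2 -= 5·r1 → [0,0,3,2]
  r3 -= -2·r1 → [0,0,-15,-5]
  r3 -= -5·r2 → [0,0,0,5]

L=[[1,0,0,0],[-4,1,0,0],[3,5,1,0],[2,-2,-5,1]] U=[[1,5,0,-4],[0,-1,-3,5],[0,0,3,2],[0,0,0,5]]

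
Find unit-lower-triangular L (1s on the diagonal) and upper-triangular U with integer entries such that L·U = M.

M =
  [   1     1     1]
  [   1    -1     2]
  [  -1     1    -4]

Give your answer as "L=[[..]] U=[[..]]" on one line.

L=[[1,0,0],[1,1,0],[-1,-1,1]] U=[[1,1,1],[0,-2,1],[0,0,-2]]

  R1 -= 1·R0 → [0,-2,1]
  R2 -= -1·R0 → [0,2,-3]
  R2 -= -1·R1 → [0,0,-2]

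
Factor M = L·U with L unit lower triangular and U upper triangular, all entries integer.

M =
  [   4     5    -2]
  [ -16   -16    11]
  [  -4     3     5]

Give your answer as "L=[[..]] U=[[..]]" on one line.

  r1 -= -4·r0 → [0,4,3]
  r2 -= -1·r0 → [0,8,3]
  r2 -= 2·r1 → [0,0,-3]

L=[[1,0,0],[-4,1,0],[-1,2,1]] U=[[4,5,-2],[0,4,3],[0,0,-3]]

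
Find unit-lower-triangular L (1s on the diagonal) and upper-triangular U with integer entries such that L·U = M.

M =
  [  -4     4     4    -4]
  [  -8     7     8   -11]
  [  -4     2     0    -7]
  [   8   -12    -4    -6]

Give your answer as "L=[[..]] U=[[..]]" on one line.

  r1 -= 2·r0 → [0,-1,0,-3]
  r2 -= 1·r0 → [0,-2,-4,-3]
  r3 -= -2·r0 → [0,-4,4,-14]
  r2 -= 2·r1 → [0,0,-4,3]
  r3 -= 4·r1 → [0,0,4,-2]
  r3 -= -1·r2 → [0,0,0,1]

L=[[1,0,0,0],[2,1,0,0],[1,2,1,0],[-2,4,-1,1]] U=[[-4,4,4,-4],[0,-1,0,-3],[0,0,-4,3],[0,0,0,1]]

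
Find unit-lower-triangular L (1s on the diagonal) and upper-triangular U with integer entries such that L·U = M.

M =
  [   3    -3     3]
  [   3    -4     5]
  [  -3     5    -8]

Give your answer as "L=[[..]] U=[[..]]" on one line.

  r1 -= 1·r0 → [0,-1,2]
  r2 -= -1·r0 → [0,2,-5]
  r2 -= -2·r1 → [0,0,-1]

L=[[1,0,0],[1,1,0],[-1,-2,1]] U=[[3,-3,3],[0,-1,2],[0,0,-1]]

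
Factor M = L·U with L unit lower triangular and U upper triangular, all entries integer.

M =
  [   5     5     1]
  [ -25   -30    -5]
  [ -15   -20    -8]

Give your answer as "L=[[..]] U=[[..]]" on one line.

L=[[1,0,0],[-5,1,0],[-3,1,1]] U=[[5,5,1],[0,-5,0],[0,0,-5]]

  R1 -= -5·R0 → [0,-5,0]
  R2 -= -3·R0 → [0,-5,-5]
  R2 -= 1·R1 → [0,0,-5]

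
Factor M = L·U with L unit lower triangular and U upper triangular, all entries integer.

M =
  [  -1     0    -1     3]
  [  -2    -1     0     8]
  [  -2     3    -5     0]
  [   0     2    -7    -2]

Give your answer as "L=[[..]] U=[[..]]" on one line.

L=[[1,0,0,0],[2,1,0,0],[2,-3,1,0],[0,-2,-1,1]] U=[[-1,0,-1,3],[0,-1,2,2],[0,0,3,0],[0,0,0,2]]

  row1 -= 2·row0 → [0,-1,2,2]
  row2 -= 2·row0 → [0,3,-3,-6]
  row3 -= 0·row0 → [0,2,-7,-2]
  row2 -= -3·row1 → [0,0,3,0]
  row3 -= -2·row1 → [0,0,-3,2]
  row3 -= -1·row2 → [0,0,0,2]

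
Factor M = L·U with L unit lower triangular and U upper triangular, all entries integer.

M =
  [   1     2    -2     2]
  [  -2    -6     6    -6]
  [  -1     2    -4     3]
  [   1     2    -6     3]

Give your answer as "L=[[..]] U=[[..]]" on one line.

  R1 -= -2·R0 → [0,-2,2,-2]
  R2 -= -1·R0 → [0,4,-6,5]
  R3 -= 1·R0 → [0,0,-4,1]
  R2 -= -2·R1 → [0,0,-2,1]
  R3 -= 0·R1 → [0,0,-4,1]
  R3 -= 2·R2 → [0,0,0,-1]

L=[[1,0,0,0],[-2,1,0,0],[-1,-2,1,0],[1,0,2,1]] U=[[1,2,-2,2],[0,-2,2,-2],[0,0,-2,1],[0,0,0,-1]]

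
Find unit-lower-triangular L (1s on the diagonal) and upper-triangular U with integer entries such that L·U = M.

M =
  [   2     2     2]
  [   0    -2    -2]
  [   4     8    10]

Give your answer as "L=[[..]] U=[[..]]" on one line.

L=[[1,0,0],[0,1,0],[2,-2,1]] U=[[2,2,2],[0,-2,-2],[0,0,2]]

  R1 -= 0·R0 → [0,-2,-2]
  R2 -= 2·R0 → [0,4,6]
  R2 -= -2·R1 → [0,0,2]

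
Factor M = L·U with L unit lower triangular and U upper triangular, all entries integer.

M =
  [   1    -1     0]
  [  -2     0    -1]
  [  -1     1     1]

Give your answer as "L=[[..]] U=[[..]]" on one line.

L=[[1,0,0],[-2,1,0],[-1,0,1]] U=[[1,-1,0],[0,-2,-1],[0,0,1]]

  r1 -= -2·r0 → [0,-2,-1]
  r2 -= -1·r0 → [0,0,1]
  r2 -= 0·r1 → [0,0,1]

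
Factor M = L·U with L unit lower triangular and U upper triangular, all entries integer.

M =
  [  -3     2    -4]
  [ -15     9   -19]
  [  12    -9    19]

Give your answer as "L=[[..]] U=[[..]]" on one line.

L=[[1,0,0],[5,1,0],[-4,1,1]] U=[[-3,2,-4],[0,-1,1],[0,0,2]]

  r1 -= 5·r0 → [0,-1,1]
  r2 -= -4·r0 → [0,-1,3]
  r2 -= 1·r1 → [0,0,2]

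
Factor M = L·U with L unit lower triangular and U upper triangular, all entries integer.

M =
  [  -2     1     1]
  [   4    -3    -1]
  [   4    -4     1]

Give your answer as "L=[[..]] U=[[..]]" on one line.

  row1 -= -2·row0 → [0,-1,1]
  row2 -= -2·row0 → [0,-2,3]
  row2 -= 2·row1 → [0,0,1]

L=[[1,0,0],[-2,1,0],[-2,2,1]] U=[[-2,1,1],[0,-1,1],[0,0,1]]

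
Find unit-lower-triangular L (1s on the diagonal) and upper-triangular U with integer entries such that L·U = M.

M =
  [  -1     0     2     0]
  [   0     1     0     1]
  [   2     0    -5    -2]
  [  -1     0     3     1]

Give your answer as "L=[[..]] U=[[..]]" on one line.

  r1 -= 0·r0 → [0,1,0,1]
  r2 -= -2·r0 → [0,0,-1,-2]
  r3 -= 1·r0 → [0,0,1,1]
  r2 -= 0·r1 → [0,0,-1,-2]
  r3 -= 0·r1 → [0,0,1,1]
  r3 -= -1·r2 → [0,0,0,-1]

L=[[1,0,0,0],[0,1,0,0],[-2,0,1,0],[1,0,-1,1]] U=[[-1,0,2,0],[0,1,0,1],[0,0,-1,-2],[0,0,0,-1]]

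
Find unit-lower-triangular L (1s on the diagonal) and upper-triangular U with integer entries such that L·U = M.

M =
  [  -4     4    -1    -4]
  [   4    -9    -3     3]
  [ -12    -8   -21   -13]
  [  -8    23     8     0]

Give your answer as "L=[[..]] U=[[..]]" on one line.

  r1 -= -1·r0 → [0,-5,-4,-1]
  r2 -= 3·r0 → [0,-20,-18,-1]
  r3 -= 2·r0 → [0,15,10,8]
  r2 -= 4·r1 → [0,0,-2,3]
  r3 -= -3·r1 → [0,0,-2,5]
  r3 -= 1·r2 → [0,0,0,2]

L=[[1,0,0,0],[-1,1,0,0],[3,4,1,0],[2,-3,1,1]] U=[[-4,4,-1,-4],[0,-5,-4,-1],[0,0,-2,3],[0,0,0,2]]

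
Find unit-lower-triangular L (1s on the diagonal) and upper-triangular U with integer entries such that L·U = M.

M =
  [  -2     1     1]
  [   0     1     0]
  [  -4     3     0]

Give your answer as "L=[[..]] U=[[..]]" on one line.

  R1 -= 0·R0 → [0,1,0]
  R2 -= 2·R0 → [0,1,-2]
  R2 -= 1·R1 → [0,0,-2]

L=[[1,0,0],[0,1,0],[2,1,1]] U=[[-2,1,1],[0,1,0],[0,0,-2]]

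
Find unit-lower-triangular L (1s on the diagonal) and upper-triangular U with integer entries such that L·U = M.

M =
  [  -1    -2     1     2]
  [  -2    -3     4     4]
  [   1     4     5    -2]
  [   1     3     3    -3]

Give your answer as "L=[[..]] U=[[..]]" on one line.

  row1 -= 2·row0 → [0,1,2,0]
  row2 -= -1·row0 → [0,2,6,0]
  row3 -= -1·row0 → [0,1,4,-1]
  row2 -= 2·row1 → [0,0,2,0]
  row3 -= 1·row1 → [0,0,2,-1]
  row3 -= 1·row2 → [0,0,0,-1]

L=[[1,0,0,0],[2,1,0,0],[-1,2,1,0],[-1,1,1,1]] U=[[-1,-2,1,2],[0,1,2,0],[0,0,2,0],[0,0,0,-1]]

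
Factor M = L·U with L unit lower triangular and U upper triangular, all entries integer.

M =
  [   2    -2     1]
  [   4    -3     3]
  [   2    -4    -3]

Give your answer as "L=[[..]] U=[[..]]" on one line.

  row1 -= 2·row0 → [0,1,1]
  row2 -= 1·row0 → [0,-2,-4]
  row2 -= -2·row1 → [0,0,-2]

L=[[1,0,0],[2,1,0],[1,-2,1]] U=[[2,-2,1],[0,1,1],[0,0,-2]]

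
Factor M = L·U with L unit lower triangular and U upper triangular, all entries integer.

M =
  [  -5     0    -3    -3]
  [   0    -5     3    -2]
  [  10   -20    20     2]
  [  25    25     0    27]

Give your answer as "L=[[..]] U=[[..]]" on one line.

  row1 -= 0·row0 → [0,-5,3,-2]
  row2 -= -2·row0 → [0,-20,14,-4]
  row3 -= -5·row0 → [0,25,-15,12]
  row2 -= 4·row1 → [0,0,2,4]
  row3 -= -5·row1 → [0,0,0,2]
  row3 -= 0·row2 → [0,0,0,2]

L=[[1,0,0,0],[0,1,0,0],[-2,4,1,0],[-5,-5,0,1]] U=[[-5,0,-3,-3],[0,-5,3,-2],[0,0,2,4],[0,0,0,2]]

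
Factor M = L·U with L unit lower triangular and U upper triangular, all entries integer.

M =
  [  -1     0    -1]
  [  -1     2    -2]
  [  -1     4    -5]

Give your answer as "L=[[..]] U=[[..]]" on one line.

L=[[1,0,0],[1,1,0],[1,2,1]] U=[[-1,0,-1],[0,2,-1],[0,0,-2]]

  row1 -= 1·row0 → [0,2,-1]
  row2 -= 1·row0 → [0,4,-4]
  row2 -= 2·row1 → [0,0,-2]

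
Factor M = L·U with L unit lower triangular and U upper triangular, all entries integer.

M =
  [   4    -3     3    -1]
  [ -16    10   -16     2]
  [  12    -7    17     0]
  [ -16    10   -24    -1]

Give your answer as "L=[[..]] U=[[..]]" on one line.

  r1 -= -4·r0 → [0,-2,-4,-2]
  r2 -= 3·r0 → [0,2,8,3]
  r3 -= -4·r0 → [0,-2,-12,-5]
  r2 -= -1·r1 → [0,0,4,1]
  r3 -= 1·r1 → [0,0,-8,-3]
  r3 -= -2·r2 → [0,0,0,-1]

L=[[1,0,0,0],[-4,1,0,0],[3,-1,1,0],[-4,1,-2,1]] U=[[4,-3,3,-1],[0,-2,-4,-2],[0,0,4,1],[0,0,0,-1]]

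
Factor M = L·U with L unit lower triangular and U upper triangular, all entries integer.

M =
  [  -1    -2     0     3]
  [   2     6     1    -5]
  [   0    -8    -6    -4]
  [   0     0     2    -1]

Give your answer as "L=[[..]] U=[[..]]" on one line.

  r1 -= -2·r0 → [0,2,1,1]
  r2 -= 0·r0 → [0,-8,-6,-4]
  r3 -= 0·r0 → [0,0,2,-1]
  r2 -= -4·r1 → [0,0,-2,0]
  r3 -= 0·r1 → [0,0,2,-1]
  r3 -= -1·r2 → [0,0,0,-1]

L=[[1,0,0,0],[-2,1,0,0],[0,-4,1,0],[0,0,-1,1]] U=[[-1,-2,0,3],[0,2,1,1],[0,0,-2,0],[0,0,0,-1]]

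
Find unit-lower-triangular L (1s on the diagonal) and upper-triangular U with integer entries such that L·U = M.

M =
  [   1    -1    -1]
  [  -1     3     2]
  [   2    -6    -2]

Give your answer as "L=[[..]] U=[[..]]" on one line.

L=[[1,0,0],[-1,1,0],[2,-2,1]] U=[[1,-1,-1],[0,2,1],[0,0,2]]

  R1 -= -1·R0 → [0,2,1]
  R2 -= 2·R0 → [0,-4,0]
  R2 -= -2·R1 → [0,0,2]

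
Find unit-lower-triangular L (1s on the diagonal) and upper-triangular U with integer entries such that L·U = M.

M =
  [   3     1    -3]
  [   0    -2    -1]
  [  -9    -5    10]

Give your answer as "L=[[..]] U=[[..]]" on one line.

L=[[1,0,0],[0,1,0],[-3,1,1]] U=[[3,1,-3],[0,-2,-1],[0,0,2]]

  R1 -= 0·R0 → [0,-2,-1]
  R2 -= -3·R0 → [0,-2,1]
  R2 -= 1·R1 → [0,0,2]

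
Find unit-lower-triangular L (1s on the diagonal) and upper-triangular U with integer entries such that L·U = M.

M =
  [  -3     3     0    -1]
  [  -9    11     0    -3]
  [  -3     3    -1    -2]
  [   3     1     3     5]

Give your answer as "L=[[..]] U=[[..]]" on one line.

  R1 -= 3·R0 → [0,2,0,0]
  R2 -= 1·R0 → [0,0,-1,-1]
  R3 -= -1·R0 → [0,4,3,4]
  R2 -= 0·R1 → [0,0,-1,-1]
  R3 -= 2·R1 → [0,0,3,4]
  R3 -= -3·R2 → [0,0,0,1]

L=[[1,0,0,0],[3,1,0,0],[1,0,1,0],[-1,2,-3,1]] U=[[-3,3,0,-1],[0,2,0,0],[0,0,-1,-1],[0,0,0,1]]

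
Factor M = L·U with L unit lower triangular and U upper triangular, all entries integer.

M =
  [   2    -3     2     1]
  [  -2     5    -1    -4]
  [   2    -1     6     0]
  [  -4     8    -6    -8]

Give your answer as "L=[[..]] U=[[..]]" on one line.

  row1 -= -1·row0 → [0,2,1,-3]
  row2 -= 1·row0 → [0,2,4,-1]
  row3 -= -2·row0 → [0,2,-2,-6]
  row2 -= 1·row1 → [0,0,3,2]
  row3 -= 1·row1 → [0,0,-3,-3]
  row3 -= -1·row2 → [0,0,0,-1]

L=[[1,0,0,0],[-1,1,0,0],[1,1,1,0],[-2,1,-1,1]] U=[[2,-3,2,1],[0,2,1,-3],[0,0,3,2],[0,0,0,-1]]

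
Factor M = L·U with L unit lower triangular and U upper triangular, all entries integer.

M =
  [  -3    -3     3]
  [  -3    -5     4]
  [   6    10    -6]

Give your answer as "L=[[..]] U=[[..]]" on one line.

L=[[1,0,0],[1,1,0],[-2,-2,1]] U=[[-3,-3,3],[0,-2,1],[0,0,2]]

  row1 -= 1·row0 → [0,-2,1]
  row2 -= -2·row0 → [0,4,0]
  row2 -= -2·row1 → [0,0,2]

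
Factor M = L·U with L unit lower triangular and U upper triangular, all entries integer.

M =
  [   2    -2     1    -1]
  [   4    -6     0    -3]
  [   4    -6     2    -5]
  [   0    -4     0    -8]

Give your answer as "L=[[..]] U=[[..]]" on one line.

L=[[1,0,0,0],[2,1,0,0],[2,1,1,0],[0,2,2,1]] U=[[2,-2,1,-1],[0,-2,-2,-1],[0,0,2,-2],[0,0,0,-2]]

  R1 -= 2·R0 → [0,-2,-2,-1]
  R2 -= 2·R0 → [0,-2,0,-3]
  R3 -= 0·R0 → [0,-4,0,-8]
  R2 -= 1·R1 → [0,0,2,-2]
  R3 -= 2·R1 → [0,0,4,-6]
  R3 -= 2·R2 → [0,0,0,-2]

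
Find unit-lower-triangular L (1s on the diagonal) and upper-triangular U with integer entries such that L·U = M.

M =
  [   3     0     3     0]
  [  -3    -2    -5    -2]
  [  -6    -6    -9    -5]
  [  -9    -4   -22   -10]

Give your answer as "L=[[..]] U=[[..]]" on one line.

  R1 -= -1·R0 → [0,-2,-2,-2]
  R2 -= -2·R0 → [0,-6,-3,-5]
  R3 -= -3·R0 → [0,-4,-13,-10]
  R2 -= 3·R1 → [0,0,3,1]
  R3 -= 2·R1 → [0,0,-9,-6]
  R3 -= -3·R2 → [0,0,0,-3]

L=[[1,0,0,0],[-1,1,0,0],[-2,3,1,0],[-3,2,-3,1]] U=[[3,0,3,0],[0,-2,-2,-2],[0,0,3,1],[0,0,0,-3]]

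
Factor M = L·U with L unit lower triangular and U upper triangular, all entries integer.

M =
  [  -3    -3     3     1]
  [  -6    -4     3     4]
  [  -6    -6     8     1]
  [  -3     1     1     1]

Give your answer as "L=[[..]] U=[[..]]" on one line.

  r1 -= 2·r0 → [0,2,-3,2]
  r2 -= 2·r0 → [0,0,2,-1]
  r3 -= 1·r0 → [0,4,-2,0]
  r2 -= 0·r1 → [0,0,2,-1]
  r3 -= 2·r1 → [0,0,4,-4]
  r3 -= 2·r2 → [0,0,0,-2]

L=[[1,0,0,0],[2,1,0,0],[2,0,1,0],[1,2,2,1]] U=[[-3,-3,3,1],[0,2,-3,2],[0,0,2,-1],[0,0,0,-2]]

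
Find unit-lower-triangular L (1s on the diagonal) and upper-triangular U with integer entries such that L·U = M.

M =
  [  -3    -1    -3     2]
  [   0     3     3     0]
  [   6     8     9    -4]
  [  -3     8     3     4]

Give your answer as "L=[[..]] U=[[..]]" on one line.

  R1 -= 0·R0 → [0,3,3,0]
  R2 -= -2·R0 → [0,6,3,0]
  R3 -= 1·R0 → [0,9,6,2]
  R2 -= 2·R1 → [0,0,-3,0]
  R3 -= 3·R1 → [0,0,-3,2]
  R3 -= 1·R2 → [0,0,0,2]

L=[[1,0,0,0],[0,1,0,0],[-2,2,1,0],[1,3,1,1]] U=[[-3,-1,-3,2],[0,3,3,0],[0,0,-3,0],[0,0,0,2]]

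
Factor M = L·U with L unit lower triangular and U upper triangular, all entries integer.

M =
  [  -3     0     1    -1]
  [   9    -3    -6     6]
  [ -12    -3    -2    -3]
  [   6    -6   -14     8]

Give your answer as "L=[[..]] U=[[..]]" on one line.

  r1 -= -3·r0 → [0,-3,-3,3]
  r2 -= 4·r0 → [0,-3,-6,1]
  r3 -= -2·r0 → [0,-6,-12,6]
  r2 -= 1·r1 → [0,0,-3,-2]
  r3 -= 2·r1 → [0,0,-6,0]
  r3 -= 2·r2 → [0,0,0,4]

L=[[1,0,0,0],[-3,1,0,0],[4,1,1,0],[-2,2,2,1]] U=[[-3,0,1,-1],[0,-3,-3,3],[0,0,-3,-2],[0,0,0,4]]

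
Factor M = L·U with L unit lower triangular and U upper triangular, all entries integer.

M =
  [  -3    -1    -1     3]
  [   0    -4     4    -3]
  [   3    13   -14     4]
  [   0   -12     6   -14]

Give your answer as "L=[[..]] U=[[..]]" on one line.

  r1 -= 0·r0 → [0,-4,4,-3]
  r2 -= -1·r0 → [0,12,-15,7]
  r3 -= 0·r0 → [0,-12,6,-14]
  r2 -= -3·r1 → [0,0,-3,-2]
  r3 -= 3·r1 → [0,0,-6,-5]
  r3 -= 2·r2 → [0,0,0,-1]

L=[[1,0,0,0],[0,1,0,0],[-1,-3,1,0],[0,3,2,1]] U=[[-3,-1,-1,3],[0,-4,4,-3],[0,0,-3,-2],[0,0,0,-1]]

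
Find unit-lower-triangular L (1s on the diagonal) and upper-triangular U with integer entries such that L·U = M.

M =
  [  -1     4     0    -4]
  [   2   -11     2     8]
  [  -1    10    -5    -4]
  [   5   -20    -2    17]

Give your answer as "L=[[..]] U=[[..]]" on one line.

  r1 -= -2·r0 → [0,-3,2,0]
  r2 -= 1·r0 → [0,6,-5,0]
  r3 -= -5·r0 → [0,0,-2,-3]
  r2 -= -2·r1 → [0,0,-1,0]
  r3 -= 0·r1 → [0,0,-2,-3]
  r3 -= 2·r2 → [0,0,0,-3]

L=[[1,0,0,0],[-2,1,0,0],[1,-2,1,0],[-5,0,2,1]] U=[[-1,4,0,-4],[0,-3,2,0],[0,0,-1,0],[0,0,0,-3]]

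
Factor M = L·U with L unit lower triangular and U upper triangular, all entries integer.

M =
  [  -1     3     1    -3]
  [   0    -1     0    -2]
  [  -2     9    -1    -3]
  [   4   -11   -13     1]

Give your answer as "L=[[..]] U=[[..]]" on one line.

  r1 -= 0·r0 → [0,-1,0,-2]
  r2 -= 2·r0 → [0,3,-3,3]
  r3 -= -4·r0 → [0,1,-9,-11]
  r2 -= -3·r1 → [0,0,-3,-3]
  r3 -= -1·r1 → [0,0,-9,-13]
  r3 -= 3·r2 → [0,0,0,-4]

L=[[1,0,0,0],[0,1,0,0],[2,-3,1,0],[-4,-1,3,1]] U=[[-1,3,1,-3],[0,-1,0,-2],[0,0,-3,-3],[0,0,0,-4]]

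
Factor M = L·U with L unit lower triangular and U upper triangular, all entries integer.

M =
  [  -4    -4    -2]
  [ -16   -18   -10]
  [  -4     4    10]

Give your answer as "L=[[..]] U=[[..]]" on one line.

L=[[1,0,0],[4,1,0],[1,-4,1]] U=[[-4,-4,-2],[0,-2,-2],[0,0,4]]

  R1 -= 4·R0 → [0,-2,-2]
  R2 -= 1·R0 → [0,8,12]
  R2 -= -4·R1 → [0,0,4]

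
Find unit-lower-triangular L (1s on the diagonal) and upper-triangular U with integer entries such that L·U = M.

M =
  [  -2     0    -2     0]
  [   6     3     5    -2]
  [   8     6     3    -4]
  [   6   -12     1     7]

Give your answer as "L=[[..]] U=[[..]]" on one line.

L=[[1,0,0,0],[-3,1,0,0],[-4,2,1,0],[-3,-4,3,1]] U=[[-2,0,-2,0],[0,3,-1,-2],[0,0,-3,0],[0,0,0,-1]]

  row1 -= -3·row0 → [0,3,-1,-2]
  row2 -= -4·row0 → [0,6,-5,-4]
  row3 -= -3·row0 → [0,-12,-5,7]
  row2 -= 2·row1 → [0,0,-3,0]
  row3 -= -4·row1 → [0,0,-9,-1]
  row3 -= 3·row2 → [0,0,0,-1]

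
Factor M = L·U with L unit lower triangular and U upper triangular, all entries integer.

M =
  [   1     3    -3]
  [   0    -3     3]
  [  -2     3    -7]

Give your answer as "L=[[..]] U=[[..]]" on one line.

  r1 -= 0·r0 → [0,-3,3]
  r2 -= -2·r0 → [0,9,-13]
  r2 -= -3·r1 → [0,0,-4]

L=[[1,0,0],[0,1,0],[-2,-3,1]] U=[[1,3,-3],[0,-3,3],[0,0,-4]]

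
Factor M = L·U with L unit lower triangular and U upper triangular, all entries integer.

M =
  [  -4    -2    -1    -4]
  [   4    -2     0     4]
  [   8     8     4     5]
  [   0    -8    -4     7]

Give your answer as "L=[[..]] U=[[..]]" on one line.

  row1 -= -1·row0 → [0,-4,-1,0]
  row2 -= -2·row0 → [0,4,2,-3]
  row3 -= 0·row0 → [0,-8,-4,7]
  row2 -= -1·row1 → [0,0,1,-3]
  row3 -= 2·row1 → [0,0,-2,7]
  row3 -= -2·row2 → [0,0,0,1]

L=[[1,0,0,0],[-1,1,0,0],[-2,-1,1,0],[0,2,-2,1]] U=[[-4,-2,-1,-4],[0,-4,-1,0],[0,0,1,-3],[0,0,0,1]]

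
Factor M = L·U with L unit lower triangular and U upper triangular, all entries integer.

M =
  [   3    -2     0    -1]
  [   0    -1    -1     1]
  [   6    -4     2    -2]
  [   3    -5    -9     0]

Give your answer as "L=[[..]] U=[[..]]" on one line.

L=[[1,0,0,0],[0,1,0,0],[2,0,1,0],[1,3,-3,1]] U=[[3,-2,0,-1],[0,-1,-1,1],[0,0,2,0],[0,0,0,-2]]

  R1 -= 0·R0 → [0,-1,-1,1]
  R2 -= 2·R0 → [0,0,2,0]
  R3 -= 1·R0 → [0,-3,-9,1]
  R2 -= 0·R1 → [0,0,2,0]
  R3 -= 3·R1 → [0,0,-6,-2]
  R3 -= -3·R2 → [0,0,0,-2]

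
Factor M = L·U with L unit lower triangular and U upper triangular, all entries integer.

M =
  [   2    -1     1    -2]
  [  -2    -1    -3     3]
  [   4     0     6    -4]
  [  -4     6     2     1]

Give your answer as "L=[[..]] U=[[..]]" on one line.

  r1 -= -1·r0 → [0,-2,-2,1]
  r2 -= 2·r0 → [0,2,4,0]
  r3 -= -2·r0 → [0,4,4,-3]
  r2 -= -1·r1 → [0,0,2,1]
  r3 -= -2·r1 → [0,0,0,-1]
  r3 -= 0·r2 → [0,0,0,-1]

L=[[1,0,0,0],[-1,1,0,0],[2,-1,1,0],[-2,-2,0,1]] U=[[2,-1,1,-2],[0,-2,-2,1],[0,0,2,1],[0,0,0,-1]]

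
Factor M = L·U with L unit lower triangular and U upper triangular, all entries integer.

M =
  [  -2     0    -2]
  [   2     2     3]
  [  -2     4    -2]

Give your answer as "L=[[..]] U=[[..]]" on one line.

L=[[1,0,0],[-1,1,0],[1,2,1]] U=[[-2,0,-2],[0,2,1],[0,0,-2]]

  row1 -= -1·row0 → [0,2,1]
  row2 -= 1·row0 → [0,4,0]
  row2 -= 2·row1 → [0,0,-2]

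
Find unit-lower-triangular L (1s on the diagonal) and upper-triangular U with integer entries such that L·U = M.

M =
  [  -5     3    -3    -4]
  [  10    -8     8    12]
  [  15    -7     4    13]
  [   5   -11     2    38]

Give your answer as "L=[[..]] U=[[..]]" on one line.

L=[[1,0,0,0],[-2,1,0,0],[-3,-1,1,0],[-1,4,3,1]] U=[[-5,3,-3,-4],[0,-2,2,4],[0,0,-3,5],[0,0,0,3]]

  row1 -= -2·row0 → [0,-2,2,4]
  row2 -= -3·row0 → [0,2,-5,1]
  row3 -= -1·row0 → [0,-8,-1,34]
  row2 -= -1·row1 → [0,0,-3,5]
  row3 -= 4·row1 → [0,0,-9,18]
  row3 -= 3·row2 → [0,0,0,3]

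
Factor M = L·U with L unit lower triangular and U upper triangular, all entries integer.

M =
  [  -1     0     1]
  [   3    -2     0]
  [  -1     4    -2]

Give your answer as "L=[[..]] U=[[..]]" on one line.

L=[[1,0,0],[-3,1,0],[1,-2,1]] U=[[-1,0,1],[0,-2,3],[0,0,3]]

  r1 -= -3·r0 → [0,-2,3]
  r2 -= 1·r0 → [0,4,-3]
  r2 -= -2·r1 → [0,0,3]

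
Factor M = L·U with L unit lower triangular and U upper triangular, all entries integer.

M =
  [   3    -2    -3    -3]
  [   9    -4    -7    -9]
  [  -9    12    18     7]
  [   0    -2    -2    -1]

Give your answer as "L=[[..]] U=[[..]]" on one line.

  r1 -= 3·r0 → [0,2,2,0]
  r2 -= -3·r0 → [0,6,9,-2]
  r3 -= 0·r0 → [0,-2,-2,-1]
  r2 -= 3·r1 → [0,0,3,-2]
  r3 -= -1·r1 → [0,0,0,-1]
  r3 -= 0·r2 → [0,0,0,-1]

L=[[1,0,0,0],[3,1,0,0],[-3,3,1,0],[0,-1,0,1]] U=[[3,-2,-3,-3],[0,2,2,0],[0,0,3,-2],[0,0,0,-1]]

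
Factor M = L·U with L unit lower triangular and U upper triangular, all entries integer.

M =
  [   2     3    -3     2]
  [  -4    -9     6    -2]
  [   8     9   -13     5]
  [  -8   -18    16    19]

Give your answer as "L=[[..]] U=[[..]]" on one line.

L=[[1,0,0,0],[-2,1,0,0],[4,1,1,0],[-4,2,-4,1]] U=[[2,3,-3,2],[0,-3,0,2],[0,0,-1,-5],[0,0,0,3]]

  row1 -= -2·row0 → [0,-3,0,2]
  row2 -= 4·row0 → [0,-3,-1,-3]
  row3 -= -4·row0 → [0,-6,4,27]
  row2 -= 1·row1 → [0,0,-1,-5]
  row3 -= 2·row1 → [0,0,4,23]
  row3 -= -4·row2 → [0,0,0,3]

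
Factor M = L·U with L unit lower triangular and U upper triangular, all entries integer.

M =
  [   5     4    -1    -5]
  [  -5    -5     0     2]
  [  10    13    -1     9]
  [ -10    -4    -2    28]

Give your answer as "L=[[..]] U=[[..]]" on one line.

L=[[1,0,0,0],[-1,1,0,0],[2,-5,1,0],[-2,-4,2,1]] U=[[5,4,-1,-5],[0,-1,-1,-3],[0,0,-4,4],[0,0,0,-2]]

  r1 -= -1·r0 → [0,-1,-1,-3]
  r2 -= 2·r0 → [0,5,1,19]
  r3 -= -2·r0 → [0,4,-4,18]
  r2 -= -5·r1 → [0,0,-4,4]
  r3 -= -4·r1 → [0,0,-8,6]
  r3 -= 2·r2 → [0,0,0,-2]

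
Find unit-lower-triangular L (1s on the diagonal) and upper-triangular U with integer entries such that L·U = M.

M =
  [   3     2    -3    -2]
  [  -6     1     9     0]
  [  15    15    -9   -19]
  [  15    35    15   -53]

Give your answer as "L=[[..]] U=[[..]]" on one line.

  row1 -= -2·row0 → [0,5,3,-4]
  row2 -= 5·row0 → [0,5,6,-9]
  row3 -= 5·row0 → [0,25,30,-43]
  row2 -= 1·row1 → [0,0,3,-5]
  row3 -= 5·row1 → [0,0,15,-23]
  row3 -= 5·row2 → [0,0,0,2]

L=[[1,0,0,0],[-2,1,0,0],[5,1,1,0],[5,5,5,1]] U=[[3,2,-3,-2],[0,5,3,-4],[0,0,3,-5],[0,0,0,2]]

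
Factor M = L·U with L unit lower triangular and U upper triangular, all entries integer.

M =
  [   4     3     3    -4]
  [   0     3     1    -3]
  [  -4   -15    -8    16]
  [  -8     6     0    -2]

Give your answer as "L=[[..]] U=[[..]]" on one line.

L=[[1,0,0,0],[0,1,0,0],[-1,-4,1,0],[-2,4,-2,1]] U=[[4,3,3,-4],[0,3,1,-3],[0,0,-1,0],[0,0,0,2]]

  R1 -= 0·R0 → [0,3,1,-3]
  R2 -= -1·R0 → [0,-12,-5,12]
  R3 -= -2·R0 → [0,12,6,-10]
  R2 -= -4·R1 → [0,0,-1,0]
  R3 -= 4·R1 → [0,0,2,2]
  R3 -= -2·R2 → [0,0,0,2]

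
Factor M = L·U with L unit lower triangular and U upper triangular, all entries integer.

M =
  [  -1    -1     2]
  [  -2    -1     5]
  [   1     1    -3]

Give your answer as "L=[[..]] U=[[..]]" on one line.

L=[[1,0,0],[2,1,0],[-1,0,1]] U=[[-1,-1,2],[0,1,1],[0,0,-1]]

  R1 -= 2·R0 → [0,1,1]
  R2 -= -1·R0 → [0,0,-1]
  R2 -= 0·R1 → [0,0,-1]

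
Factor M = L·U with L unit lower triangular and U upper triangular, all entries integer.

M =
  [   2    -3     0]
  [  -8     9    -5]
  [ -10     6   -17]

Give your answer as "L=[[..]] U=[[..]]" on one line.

  row1 -= -4·row0 → [0,-3,-5]
  row2 -= -5·row0 → [0,-9,-17]
  row2 -= 3·row1 → [0,0,-2]

L=[[1,0,0],[-4,1,0],[-5,3,1]] U=[[2,-3,0],[0,-3,-5],[0,0,-2]]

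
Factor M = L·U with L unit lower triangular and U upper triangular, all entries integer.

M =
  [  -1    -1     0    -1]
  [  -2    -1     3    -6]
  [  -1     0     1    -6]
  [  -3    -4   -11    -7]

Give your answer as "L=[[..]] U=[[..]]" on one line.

  r1 -= 2·r0 → [0,1,3,-4]
  r2 -= 1·r0 → [0,1,1,-5]
  r3 -= 3·r0 → [0,-1,-11,-4]
  r2 -= 1·r1 → [0,0,-2,-1]
  r3 -= -1·r1 → [0,0,-8,-8]
  r3 -= 4·r2 → [0,0,0,-4]

L=[[1,0,0,0],[2,1,0,0],[1,1,1,0],[3,-1,4,1]] U=[[-1,-1,0,-1],[0,1,3,-4],[0,0,-2,-1],[0,0,0,-4]]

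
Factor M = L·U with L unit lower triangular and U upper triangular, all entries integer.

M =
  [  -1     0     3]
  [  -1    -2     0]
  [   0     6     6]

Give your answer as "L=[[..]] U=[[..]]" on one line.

  row1 -= 1·row0 → [0,-2,-3]
  row2 -= 0·row0 → [0,6,6]
  row2 -= -3·row1 → [0,0,-3]

L=[[1,0,0],[1,1,0],[0,-3,1]] U=[[-1,0,3],[0,-2,-3],[0,0,-3]]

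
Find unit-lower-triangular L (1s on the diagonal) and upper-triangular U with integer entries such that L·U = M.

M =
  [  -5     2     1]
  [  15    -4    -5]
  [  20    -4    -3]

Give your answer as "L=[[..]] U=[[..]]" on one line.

  R1 -= -3·R0 → [0,2,-2]
  R2 -= -4·R0 → [0,4,1]
  R2 -= 2·R1 → [0,0,5]

L=[[1,0,0],[-3,1,0],[-4,2,1]] U=[[-5,2,1],[0,2,-2],[0,0,5]]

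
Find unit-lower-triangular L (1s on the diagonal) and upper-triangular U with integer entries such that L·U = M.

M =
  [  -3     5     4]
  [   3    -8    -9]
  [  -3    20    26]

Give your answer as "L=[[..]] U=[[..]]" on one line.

L=[[1,0,0],[-1,1,0],[1,-5,1]] U=[[-3,5,4],[0,-3,-5],[0,0,-3]]

  r1 -= -1·r0 → [0,-3,-5]
  r2 -= 1·r0 → [0,15,22]
  r2 -= -5·r1 → [0,0,-3]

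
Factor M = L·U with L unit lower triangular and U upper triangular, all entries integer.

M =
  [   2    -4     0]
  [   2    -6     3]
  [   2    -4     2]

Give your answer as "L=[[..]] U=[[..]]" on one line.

  r1 -= 1·r0 → [0,-2,3]
  r2 -= 1·r0 → [0,0,2]
  r2 -= 0·r1 → [0,0,2]

L=[[1,0,0],[1,1,0],[1,0,1]] U=[[2,-4,0],[0,-2,3],[0,0,2]]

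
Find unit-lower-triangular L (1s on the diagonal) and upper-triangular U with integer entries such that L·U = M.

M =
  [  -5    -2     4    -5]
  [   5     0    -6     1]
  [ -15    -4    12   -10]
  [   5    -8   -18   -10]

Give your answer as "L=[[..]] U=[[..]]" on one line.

  r1 -= -1·r0 → [0,-2,-2,-4]
  r2 -= 3·r0 → [0,2,0,5]
  r3 -= -1·r0 → [0,-10,-14,-15]
  r2 -= -1·r1 → [0,0,-2,1]
  r3 -= 5·r1 → [0,0,-4,5]
  r3 -= 2·r2 → [0,0,0,3]

L=[[1,0,0,0],[-1,1,0,0],[3,-1,1,0],[-1,5,2,1]] U=[[-5,-2,4,-5],[0,-2,-2,-4],[0,0,-2,1],[0,0,0,3]]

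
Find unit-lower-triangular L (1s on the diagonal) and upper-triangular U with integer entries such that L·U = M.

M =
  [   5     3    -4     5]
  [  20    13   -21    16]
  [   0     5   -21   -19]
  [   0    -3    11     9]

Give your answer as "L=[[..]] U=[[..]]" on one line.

  row1 -= 4·row0 → [0,1,-5,-4]
  row2 -= 0·row0 → [0,5,-21,-19]
  row3 -= 0·row0 → [0,-3,11,9]
  row2 -= 5·row1 → [0,0,4,1]
  row3 -= -3·row1 → [0,0,-4,-3]
  row3 -= -1·row2 → [0,0,0,-2]

L=[[1,0,0,0],[4,1,0,0],[0,5,1,0],[0,-3,-1,1]] U=[[5,3,-4,5],[0,1,-5,-4],[0,0,4,1],[0,0,0,-2]]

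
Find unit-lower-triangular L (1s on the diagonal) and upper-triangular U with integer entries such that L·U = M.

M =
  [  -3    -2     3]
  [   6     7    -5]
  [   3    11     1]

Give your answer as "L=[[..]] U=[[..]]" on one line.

L=[[1,0,0],[-2,1,0],[-1,3,1]] U=[[-3,-2,3],[0,3,1],[0,0,1]]

  R1 -= -2·R0 → [0,3,1]
  R2 -= -1·R0 → [0,9,4]
  R2 -= 3·R1 → [0,0,1]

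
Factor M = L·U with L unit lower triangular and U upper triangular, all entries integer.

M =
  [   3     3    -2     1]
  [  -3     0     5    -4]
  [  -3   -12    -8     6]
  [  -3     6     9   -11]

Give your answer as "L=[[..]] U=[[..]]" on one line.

L=[[1,0,0,0],[-1,1,0,0],[-1,-3,1,0],[-1,3,2,1]] U=[[3,3,-2,1],[0,3,3,-3],[0,0,-1,-2],[0,0,0,3]]

  r1 -= -1·r0 → [0,3,3,-3]
  r2 -= -1·r0 → [0,-9,-10,7]
  r3 -= -1·r0 → [0,9,7,-10]
  r2 -= -3·r1 → [0,0,-1,-2]
  r3 -= 3·r1 → [0,0,-2,-1]
  r3 -= 2·r2 → [0,0,0,3]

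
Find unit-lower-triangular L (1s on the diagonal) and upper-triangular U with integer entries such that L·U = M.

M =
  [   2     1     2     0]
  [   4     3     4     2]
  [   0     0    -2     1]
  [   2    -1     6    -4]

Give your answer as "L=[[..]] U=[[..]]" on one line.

L=[[1,0,0,0],[2,1,0,0],[0,0,1,0],[1,-2,-2,1]] U=[[2,1,2,0],[0,1,0,2],[0,0,-2,1],[0,0,0,2]]

  row1 -= 2·row0 → [0,1,0,2]
  row2 -= 0·row0 → [0,0,-2,1]
  row3 -= 1·row0 → [0,-2,4,-4]
  row2 -= 0·row1 → [0,0,-2,1]
  row3 -= -2·row1 → [0,0,4,0]
  row3 -= -2·row2 → [0,0,0,2]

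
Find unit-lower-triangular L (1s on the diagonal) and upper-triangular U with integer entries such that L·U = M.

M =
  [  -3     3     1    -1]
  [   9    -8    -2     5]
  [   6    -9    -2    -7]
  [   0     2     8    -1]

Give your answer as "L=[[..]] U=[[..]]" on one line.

L=[[1,0,0,0],[-3,1,0,0],[-2,-3,1,0],[0,2,2,1]] U=[[-3,3,1,-1],[0,1,1,2],[0,0,3,-3],[0,0,0,1]]

  row1 -= -3·row0 → [0,1,1,2]
  row2 -= -2·row0 → [0,-3,0,-9]
  row3 -= 0·row0 → [0,2,8,-1]
  row2 -= -3·row1 → [0,0,3,-3]
  row3 -= 2·row1 → [0,0,6,-5]
  row3 -= 2·row2 → [0,0,0,1]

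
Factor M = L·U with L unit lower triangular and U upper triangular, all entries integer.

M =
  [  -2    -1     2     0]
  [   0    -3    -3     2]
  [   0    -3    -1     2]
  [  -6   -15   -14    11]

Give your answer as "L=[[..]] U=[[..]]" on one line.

  r1 -= 0·r0 → [0,-3,-3,2]
  r2 -= 0·r0 → [0,-3,-1,2]
  r3 -= 3·r0 → [0,-12,-20,11]
  r2 -= 1·r1 → [0,0,2,0]
  r3 -= 4·r1 → [0,0,-8,3]
  r3 -= -4·r2 → [0,0,0,3]

L=[[1,0,0,0],[0,1,0,0],[0,1,1,0],[3,4,-4,1]] U=[[-2,-1,2,0],[0,-3,-3,2],[0,0,2,0],[0,0,0,3]]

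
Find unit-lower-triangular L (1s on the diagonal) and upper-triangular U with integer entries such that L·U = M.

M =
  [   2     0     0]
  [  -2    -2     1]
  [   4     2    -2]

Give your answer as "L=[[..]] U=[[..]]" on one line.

  R1 -= -1·R0 → [0,-2,1]
  R2 -= 2·R0 → [0,2,-2]
  R2 -= -1·R1 → [0,0,-1]

L=[[1,0,0],[-1,1,0],[2,-1,1]] U=[[2,0,0],[0,-2,1],[0,0,-1]]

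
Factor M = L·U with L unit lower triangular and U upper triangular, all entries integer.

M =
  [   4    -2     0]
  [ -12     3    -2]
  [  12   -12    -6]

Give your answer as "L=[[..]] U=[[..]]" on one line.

L=[[1,0,0],[-3,1,0],[3,2,1]] U=[[4,-2,0],[0,-3,-2],[0,0,-2]]

  R1 -= -3·R0 → [0,-3,-2]
  R2 -= 3·R0 → [0,-6,-6]
  R2 -= 2·R1 → [0,0,-2]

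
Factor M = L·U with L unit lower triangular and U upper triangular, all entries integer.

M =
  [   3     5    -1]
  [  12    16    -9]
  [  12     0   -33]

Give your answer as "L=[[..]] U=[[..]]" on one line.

  r1 -= 4·r0 → [0,-4,-5]
  r2 -= 4·r0 → [0,-20,-29]
  r2 -= 5·r1 → [0,0,-4]

L=[[1,0,0],[4,1,0],[4,5,1]] U=[[3,5,-1],[0,-4,-5],[0,0,-4]]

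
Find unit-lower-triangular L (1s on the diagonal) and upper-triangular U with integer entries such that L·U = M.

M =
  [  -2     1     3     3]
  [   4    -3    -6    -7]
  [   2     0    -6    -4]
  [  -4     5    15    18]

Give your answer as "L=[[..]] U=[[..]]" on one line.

  r1 -= -2·r0 → [0,-1,0,-1]
  r2 -= -1·r0 → [0,1,-3,-1]
  r3 -= 2·r0 → [0,3,9,12]
  r2 -= -1·r1 → [0,0,-3,-2]
  r3 -= -3·r1 → [0,0,9,9]
  r3 -= -3·r2 → [0,0,0,3]

L=[[1,0,0,0],[-2,1,0,0],[-1,-1,1,0],[2,-3,-3,1]] U=[[-2,1,3,3],[0,-1,0,-1],[0,0,-3,-2],[0,0,0,3]]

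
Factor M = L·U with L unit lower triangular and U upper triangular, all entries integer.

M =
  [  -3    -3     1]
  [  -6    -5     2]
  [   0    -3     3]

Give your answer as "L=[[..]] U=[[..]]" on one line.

  row1 -= 2·row0 → [0,1,0]
  row2 -= 0·row0 → [0,-3,3]
  row2 -= -3·row1 → [0,0,3]

L=[[1,0,0],[2,1,0],[0,-3,1]] U=[[-3,-3,1],[0,1,0],[0,0,3]]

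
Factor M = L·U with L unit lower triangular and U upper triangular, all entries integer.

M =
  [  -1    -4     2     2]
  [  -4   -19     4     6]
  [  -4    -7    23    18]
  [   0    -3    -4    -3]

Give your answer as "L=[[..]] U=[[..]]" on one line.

  row1 -= 4·row0 → [0,-3,-4,-2]
  row2 -= 4·row0 → [0,9,15,10]
  row3 -= 0·row0 → [0,-3,-4,-3]
  row2 -= -3·row1 → [0,0,3,4]
  row3 -= 1·row1 → [0,0,0,-1]
  row3 -= 0·row2 → [0,0,0,-1]

L=[[1,0,0,0],[4,1,0,0],[4,-3,1,0],[0,1,0,1]] U=[[-1,-4,2,2],[0,-3,-4,-2],[0,0,3,4],[0,0,0,-1]]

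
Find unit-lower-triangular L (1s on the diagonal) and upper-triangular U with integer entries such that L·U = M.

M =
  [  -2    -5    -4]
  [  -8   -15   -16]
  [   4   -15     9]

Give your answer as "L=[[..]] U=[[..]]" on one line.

L=[[1,0,0],[4,1,0],[-2,-5,1]] U=[[-2,-5,-4],[0,5,0],[0,0,1]]

  R1 -= 4·R0 → [0,5,0]
  R2 -= -2·R0 → [0,-25,1]
  R2 -= -5·R1 → [0,0,1]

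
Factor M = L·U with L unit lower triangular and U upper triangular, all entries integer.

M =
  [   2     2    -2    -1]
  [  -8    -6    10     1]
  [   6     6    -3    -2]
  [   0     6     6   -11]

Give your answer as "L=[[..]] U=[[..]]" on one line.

  row1 -= -4·row0 → [0,2,2,-3]
  row2 -= 3·row0 → [0,0,3,1]
  row3 -= 0·row0 → [0,6,6,-11]
  row2 -= 0·row1 → [0,0,3,1]
  row3 -= 3·row1 → [0,0,0,-2]
  row3 -= 0·row2 → [0,0,0,-2]

L=[[1,0,0,0],[-4,1,0,0],[3,0,1,0],[0,3,0,1]] U=[[2,2,-2,-1],[0,2,2,-3],[0,0,3,1],[0,0,0,-2]]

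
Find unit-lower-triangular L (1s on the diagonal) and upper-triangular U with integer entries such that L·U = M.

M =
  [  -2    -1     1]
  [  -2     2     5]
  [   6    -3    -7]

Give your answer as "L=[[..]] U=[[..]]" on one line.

  row1 -= 1·row0 → [0,3,4]
  row2 -= -3·row0 → [0,-6,-4]
  row2 -= -2·row1 → [0,0,4]

L=[[1,0,0],[1,1,0],[-3,-2,1]] U=[[-2,-1,1],[0,3,4],[0,0,4]]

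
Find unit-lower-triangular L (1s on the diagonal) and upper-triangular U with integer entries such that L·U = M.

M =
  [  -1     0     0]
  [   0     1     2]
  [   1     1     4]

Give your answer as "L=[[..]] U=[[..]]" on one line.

  R1 -= 0·R0 → [0,1,2]
  R2 -= -1·R0 → [0,1,4]
  R2 -= 1·R1 → [0,0,2]

L=[[1,0,0],[0,1,0],[-1,1,1]] U=[[-1,0,0],[0,1,2],[0,0,2]]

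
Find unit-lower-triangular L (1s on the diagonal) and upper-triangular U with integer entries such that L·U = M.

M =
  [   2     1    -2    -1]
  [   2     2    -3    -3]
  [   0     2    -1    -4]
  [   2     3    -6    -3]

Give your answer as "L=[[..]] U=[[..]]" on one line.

L=[[1,0,0,0],[1,1,0,0],[0,2,1,0],[1,2,-2,1]] U=[[2,1,-2,-1],[0,1,-1,-2],[0,0,1,0],[0,0,0,2]]

  row1 -= 1·row0 → [0,1,-1,-2]
  row2 -= 0·row0 → [0,2,-1,-4]
  row3 -= 1·row0 → [0,2,-4,-2]
  row2 -= 2·row1 → [0,0,1,0]
  row3 -= 2·row1 → [0,0,-2,2]
  row3 -= -2·row2 → [0,0,0,2]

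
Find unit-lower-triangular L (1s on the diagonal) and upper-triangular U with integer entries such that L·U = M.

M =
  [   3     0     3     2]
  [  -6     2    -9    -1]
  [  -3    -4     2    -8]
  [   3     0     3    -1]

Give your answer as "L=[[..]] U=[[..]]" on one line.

L=[[1,0,0,0],[-2,1,0,0],[-1,-2,1,0],[1,0,0,1]] U=[[3,0,3,2],[0,2,-3,3],[0,0,-1,0],[0,0,0,-3]]

  r1 -= -2·r0 → [0,2,-3,3]
  r2 -= -1·r0 → [0,-4,5,-6]
  r3 -= 1·r0 → [0,0,0,-3]
  r2 -= -2·r1 → [0,0,-1,0]
  r3 -= 0·r1 → [0,0,0,-3]
  r3 -= 0·r2 → [0,0,0,-3]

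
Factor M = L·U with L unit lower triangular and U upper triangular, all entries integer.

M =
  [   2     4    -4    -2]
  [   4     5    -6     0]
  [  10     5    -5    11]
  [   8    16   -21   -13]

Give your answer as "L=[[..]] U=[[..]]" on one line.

  R1 -= 2·R0 → [0,-3,2,4]
  R2 -= 5·R0 → [0,-15,15,21]
  R3 -= 4·R0 → [0,0,-5,-5]
  R2 -= 5·R1 → [0,0,5,1]
  R3 -= 0·R1 → [0,0,-5,-5]
  R3 -= -1·R2 → [0,0,0,-4]

L=[[1,0,0,0],[2,1,0,0],[5,5,1,0],[4,0,-1,1]] U=[[2,4,-4,-2],[0,-3,2,4],[0,0,5,1],[0,0,0,-4]]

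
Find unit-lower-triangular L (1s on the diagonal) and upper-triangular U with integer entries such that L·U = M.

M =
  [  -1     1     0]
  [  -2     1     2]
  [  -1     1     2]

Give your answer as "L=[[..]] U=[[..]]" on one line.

  row1 -= 2·row0 → [0,-1,2]
  row2 -= 1·row0 → [0,0,2]
  row2 -= 0·row1 → [0,0,2]

L=[[1,0,0],[2,1,0],[1,0,1]] U=[[-1,1,0],[0,-1,2],[0,0,2]]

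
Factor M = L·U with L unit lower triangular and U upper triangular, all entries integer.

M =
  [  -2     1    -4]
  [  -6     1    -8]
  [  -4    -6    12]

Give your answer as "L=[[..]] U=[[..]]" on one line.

L=[[1,0,0],[3,1,0],[2,4,1]] U=[[-2,1,-4],[0,-2,4],[0,0,4]]

  r1 -= 3·r0 → [0,-2,4]
  r2 -= 2·r0 → [0,-8,20]
  r2 -= 4·r1 → [0,0,4]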